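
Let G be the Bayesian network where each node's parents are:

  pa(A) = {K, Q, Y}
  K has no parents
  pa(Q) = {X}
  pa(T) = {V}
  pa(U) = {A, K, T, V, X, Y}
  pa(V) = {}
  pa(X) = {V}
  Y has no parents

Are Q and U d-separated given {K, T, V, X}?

Enumerating the 6 paths from Q to U and testing each for blocking by {K, T, V, X}:
Path 1: Q ← X → U
  X is a fork here and X is conditioned on, so the path is blocked at X.
Path 2: Q ← X ← V → U
  X is a chain here and X is conditioned on, so the path is blocked at X.
Path 3: Q ← X ← V → T → U
  X is a chain here and X is conditioned on, so the path is blocked at X.
Path 4: Q → A → U
  A is a chain and A is not conditioned on — no node blocks this path, so it is active.
Path 5: Q → A ← K → U
  A is a collider here and neither A nor any of its descendants is conditioned on, so the collider stays closed — the path is blocked at A.
Path 6: Q → A ← Y → U
  A is a collider here and neither A nor any of its descendants is conditioned on, so the collider stays closed — the path is blocked at A.
Since the path Q → A → U is active, Q and U are not d-separated given {K, T, V, X}.

No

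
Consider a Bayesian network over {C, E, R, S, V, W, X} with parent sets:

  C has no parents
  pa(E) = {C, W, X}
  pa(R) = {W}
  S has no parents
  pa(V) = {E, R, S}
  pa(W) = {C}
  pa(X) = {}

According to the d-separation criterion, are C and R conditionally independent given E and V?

Enumerating the 4 paths from C to R and testing each for blocking by {E, V}:
  1. C → E → V ← R — E:chain[blocks]; V:collider[open] ⇒ blocked
  2. C → E ← W → R — E:collider[open]; W:fork[open] ⇒ active
  3. C → W → R — W:chain[open] ⇒ active
  4. C → W → E → V ← R — W:chain[open]; E:chain[blocks]; V:collider[open] ⇒ blocked
Because an active path exists, C and R are not d-separated.

No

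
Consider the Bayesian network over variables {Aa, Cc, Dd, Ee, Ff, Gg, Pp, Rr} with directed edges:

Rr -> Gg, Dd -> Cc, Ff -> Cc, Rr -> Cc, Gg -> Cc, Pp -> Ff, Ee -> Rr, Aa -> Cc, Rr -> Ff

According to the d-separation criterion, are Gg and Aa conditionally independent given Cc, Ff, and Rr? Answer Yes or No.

3 paths connect Gg and Aa; each must be blocked for d-separation to hold:
Path 1: Gg → Cc ← Aa
  Cc is a collider and Cc is conditioned on, which opens it — no node blocks this path, so it is active.
Path 2: Gg ← Rr → Ff → Cc ← Aa
  Rr is a fork here and Rr is conditioned on, so the path is blocked at Rr.
Path 3: Gg ← Rr → Cc ← Aa
  Rr is a fork here and Rr is conditioned on, so the path is blocked at Rr.
Since the path Gg → Cc ← Aa is active, Gg and Aa are not d-separated given {Cc, Ff, Rr}.

No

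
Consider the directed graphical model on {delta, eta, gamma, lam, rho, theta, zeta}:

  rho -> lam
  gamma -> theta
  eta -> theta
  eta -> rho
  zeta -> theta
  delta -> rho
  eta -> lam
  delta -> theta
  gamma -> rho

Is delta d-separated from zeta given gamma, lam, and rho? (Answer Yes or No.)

There are 4 undirected paths between delta and zeta; checking each against the conditioning set {gamma, lam, rho}:
  1. delta → rho ← gamma → theta ← zeta — rho:collider[open]; gamma:fork[blocks]; theta:collider[blocks] ⇒ blocked
  2. delta → rho ← eta → theta ← zeta — rho:collider[open]; eta:fork[open]; theta:collider[blocks] ⇒ blocked
  3. delta → rho → lam ← eta → theta ← zeta — rho:chain[blocks]; lam:collider[open]; eta:fork[open]; theta:collider[blocks] ⇒ blocked
  4. delta → theta ← zeta — theta:collider[blocks] ⇒ blocked
All paths are blocked; delta ⊥ zeta | {gamma, lam, rho} holds.

Yes — delta and zeta are d-separated given {gamma, lam, rho}.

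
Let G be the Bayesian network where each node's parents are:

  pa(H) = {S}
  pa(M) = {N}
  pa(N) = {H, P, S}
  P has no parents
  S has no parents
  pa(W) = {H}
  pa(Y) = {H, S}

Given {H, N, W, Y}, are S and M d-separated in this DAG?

Yes

There are 3 undirected paths between S and M; checking each against the conditioning set {H, N, W, Y}:
Path 1: S → Y ← H → N → M
  H is a fork here and H is conditioned on, so the path is blocked at H.
Path 2: S → H → N → M
  H is a chain here and H is conditioned on, so the path is blocked at H.
Path 3: S → N → M
  N is a chain here and N is conditioned on, so the path is blocked at N.
Every path is blocked, so S and M are d-separated given {H, N, W, Y}.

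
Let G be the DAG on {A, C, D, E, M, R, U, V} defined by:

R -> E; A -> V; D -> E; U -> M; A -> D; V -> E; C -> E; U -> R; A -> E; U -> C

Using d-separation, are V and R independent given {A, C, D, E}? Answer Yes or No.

No — V and R are not d-separated given {A, C, D, E}.

We examine all 6 paths between V and R:
  1. V ← A → D → E ← R — A:fork[blocks]; D:chain[blocks]; E:collider[open] ⇒ blocked
  2. V ← A → D → E ← C ← U → R — A:fork[blocks]; D:chain[blocks]; E:collider[open]; C:chain[blocks]; U:fork[open] ⇒ blocked
  3. V ← A → E ← R — A:fork[blocks]; E:collider[open] ⇒ blocked
  4. V ← A → E ← C ← U → R — A:fork[blocks]; E:collider[open]; C:chain[blocks]; U:fork[open] ⇒ blocked
  5. V → E ← R — E:collider[open] ⇒ active
  6. V → E ← C ← U → R — E:collider[open]; C:chain[blocks]; U:fork[open] ⇒ blocked
Because an active path exists, V and R are not d-separated.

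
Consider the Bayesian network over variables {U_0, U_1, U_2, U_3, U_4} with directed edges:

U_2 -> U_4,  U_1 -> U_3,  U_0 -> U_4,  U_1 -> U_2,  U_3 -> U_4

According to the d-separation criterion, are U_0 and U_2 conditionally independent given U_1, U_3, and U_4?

No

Enumerating the 2 paths from U_0 to U_2 and testing each for blocking by {U_1, U_3, U_4}:
  1. U_0 → U_4 ← U_3 ← U_1 → U_2 — U_4:collider[open]; U_3:chain[blocks]; U_1:fork[blocks] ⇒ blocked
  2. U_0 → U_4 ← U_2 — U_4:collider[open] ⇒ active
Because an active path exists, U_0 and U_2 are not d-separated.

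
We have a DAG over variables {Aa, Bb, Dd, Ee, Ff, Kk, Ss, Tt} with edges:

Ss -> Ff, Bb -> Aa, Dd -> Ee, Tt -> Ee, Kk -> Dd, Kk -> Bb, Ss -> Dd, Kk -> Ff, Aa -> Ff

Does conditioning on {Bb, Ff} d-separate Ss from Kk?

No

There are 3 undirected paths between Ss and Kk; checking each against the conditioning set {Bb, Ff}:
Path 1: Ss → Ff ← Kk
  Ff is a collider and Ff is conditioned on, which opens it — no node blocks this path, so it is active.
Path 2: Ss → Ff ← Aa ← Bb ← Kk
  Bb is a chain here and Bb is conditioned on, so the path is blocked at Bb.
Path 3: Ss → Dd ← Kk
  Dd is a collider here and neither Dd nor any of its descendants is conditioned on, so the collider stays closed — the path is blocked at Dd.
Because an active path exists, Ss and Kk are not d-separated.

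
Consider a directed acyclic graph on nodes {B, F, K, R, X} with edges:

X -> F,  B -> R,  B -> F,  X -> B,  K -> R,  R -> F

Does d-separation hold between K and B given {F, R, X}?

There are 3 undirected paths between K and B; checking each against the conditioning set {F, R, X}:
Path 1: K → R ← B
  R is a collider and R is conditioned on, which opens it — no node blocks this path, so it is active.
Path 2: K → R → F ← B
  R is a chain here and R is conditioned on, so the path is blocked at R.
Path 3: K → R → F ← X → B
  R is a chain here and R is conditioned on, so the path is blocked at R.
Because an active path exists, K and B are not d-separated.

No — K and B are not d-separated given {F, R, X}.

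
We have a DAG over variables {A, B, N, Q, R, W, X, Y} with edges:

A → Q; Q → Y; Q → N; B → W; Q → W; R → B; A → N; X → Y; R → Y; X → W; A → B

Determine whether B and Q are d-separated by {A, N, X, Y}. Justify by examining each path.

No — B and Q are not d-separated given {A, N, X, Y}.

We examine all 6 paths between B and Q:
  1. B ← R → Y ← X → W ← Q — R:fork[open]; Y:collider[open]; X:fork[blocks]; W:collider[blocks] ⇒ blocked
  2. B ← R → Y ← Q — R:fork[open]; Y:collider[open] ⇒ active
  3. B ← A → Q — A:fork[blocks] ⇒ blocked
  4. B ← A → N ← Q — A:fork[blocks]; N:collider[open] ⇒ blocked
  5. B → W ← X → Y ← Q — W:collider[blocks]; X:fork[blocks]; Y:collider[open] ⇒ blocked
  6. B → W ← Q — W:collider[blocks] ⇒ blocked
Because an active path exists, B and Q are not d-separated.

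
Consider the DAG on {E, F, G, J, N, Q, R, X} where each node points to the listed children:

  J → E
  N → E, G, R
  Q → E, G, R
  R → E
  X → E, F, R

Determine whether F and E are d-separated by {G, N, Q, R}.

No

6 paths connect F and E; each must be blocked for d-separation to hold:
Path 1: F ← X → R ← Q → G ← N → E
  Q is a fork here and Q is conditioned on, so the path is blocked at Q.
Path 2: F ← X → R ← Q → E
  Q is a fork here and Q is conditioned on, so the path is blocked at Q.
Path 3: F ← X → R ← N → G ← Q → E
  N is a fork here and N is conditioned on, so the path is blocked at N.
Path 4: F ← X → R ← N → E
  N is a fork here and N is conditioned on, so the path is blocked at N.
Path 5: F ← X → R → E
  R is a chain here and R is conditioned on, so the path is blocked at R.
Path 6: F ← X → E
  X is a fork and X is not conditioned on — no node blocks this path, so it is active.
Because an active path exists, F and E are not d-separated.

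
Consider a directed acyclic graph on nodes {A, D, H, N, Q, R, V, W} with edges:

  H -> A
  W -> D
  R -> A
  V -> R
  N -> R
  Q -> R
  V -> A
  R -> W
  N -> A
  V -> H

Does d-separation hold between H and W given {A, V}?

6 paths connect H and W; each must be blocked for d-separation to hold:
  1. H → A ← R → W — A:collider[open]; R:fork[open] ⇒ active
  2. H → A ← V → R → W — A:collider[open]; V:fork[blocks]; R:chain[open] ⇒ blocked
  3. H → A ← N → R → W — A:collider[open]; N:fork[open]; R:chain[open] ⇒ active
  4. H ← V → A ← R → W — V:fork[blocks]; A:collider[open]; R:fork[open] ⇒ blocked
  5. H ← V → A ← N → R → W — V:fork[blocks]; A:collider[open]; N:fork[open]; R:chain[open] ⇒ blocked
  6. H ← V → R → W — V:fork[blocks]; R:chain[open] ⇒ blocked
Since the path H → A ← R → W is active, H and W are not d-separated given {A, V}.

No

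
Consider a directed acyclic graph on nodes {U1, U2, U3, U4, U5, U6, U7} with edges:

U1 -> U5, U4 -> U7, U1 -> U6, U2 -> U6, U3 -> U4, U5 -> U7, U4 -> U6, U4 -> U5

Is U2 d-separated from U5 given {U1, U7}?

Yes — U2 and U5 are d-separated given {U1, U7}.

There are 3 undirected paths between U2 and U5; checking each against the conditioning set {U1, U7}:
  1. U2 → U6 ← U4 → U5 — U6:collider[blocks]; U4:fork[open] ⇒ blocked
  2. U2 → U6 ← U4 → U7 ← U5 — U6:collider[blocks]; U4:fork[open]; U7:collider[open] ⇒ blocked
  3. U2 → U6 ← U1 → U5 — U6:collider[blocks]; U1:fork[blocks] ⇒ blocked
Since every path is blocked, d-separation holds.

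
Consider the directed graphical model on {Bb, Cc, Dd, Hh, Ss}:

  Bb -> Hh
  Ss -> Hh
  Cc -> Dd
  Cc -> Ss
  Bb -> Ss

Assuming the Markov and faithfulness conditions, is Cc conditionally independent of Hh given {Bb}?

No — Cc and Hh are not d-separated given {Bb}.

2 paths connect Cc and Hh; each must be blocked for d-separation to hold:
Path 1: Cc → Ss → Hh
  Ss is a chain and Ss is not conditioned on — no node blocks this path, so it is active.
Path 2: Cc → Ss ← Bb → Hh
  Ss is a collider here and neither Ss nor any of its descendants is conditioned on, so the collider stays closed — the path is blocked at Ss.
Because an active path exists, Cc and Hh are not d-separated.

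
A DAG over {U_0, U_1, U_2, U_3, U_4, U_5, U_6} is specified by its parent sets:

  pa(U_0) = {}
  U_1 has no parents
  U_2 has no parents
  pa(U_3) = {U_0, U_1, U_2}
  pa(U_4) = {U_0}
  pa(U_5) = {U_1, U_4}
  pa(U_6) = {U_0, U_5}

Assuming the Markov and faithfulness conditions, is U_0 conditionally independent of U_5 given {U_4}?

Yes

There are 3 undirected paths between U_0 and U_5; checking each against the conditioning set {U_4}:
  1. U_0 → U_4 → U_5 — U_4:chain[blocks] ⇒ blocked
  2. U_0 → U_3 ← U_1 → U_5 — U_3:collider[blocks]; U_1:fork[open] ⇒ blocked
  3. U_0 → U_6 ← U_5 — U_6:collider[blocks] ⇒ blocked
All paths are blocked; U_0 ⊥ U_5 | {U_4} holds.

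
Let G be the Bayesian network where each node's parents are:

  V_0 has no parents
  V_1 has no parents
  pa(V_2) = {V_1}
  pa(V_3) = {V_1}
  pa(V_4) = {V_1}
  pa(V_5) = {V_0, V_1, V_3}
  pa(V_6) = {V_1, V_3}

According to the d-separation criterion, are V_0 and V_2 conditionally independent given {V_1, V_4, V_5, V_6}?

Enumerating the 3 paths from V_0 to V_2 and testing each for blocking by {V_1, V_4, V_5, V_6}:
  1. V_0 → V_5 ← V_1 → V_2 — V_5:collider[open]; V_1:fork[blocks] ⇒ blocked
  2. V_0 → V_5 ← V_3 ← V_1 → V_2 — V_5:collider[open]; V_3:chain[open]; V_1:fork[blocks] ⇒ blocked
  3. V_0 → V_5 ← V_3 → V_6 ← V_1 → V_2 — V_5:collider[open]; V_3:fork[open]; V_6:collider[open]; V_1:fork[blocks] ⇒ blocked
All paths are blocked; V_0 ⊥ V_2 | {V_1, V_4, V_5, V_6} holds.

Yes — V_0 and V_2 are d-separated given {V_1, V_4, V_5, V_6}.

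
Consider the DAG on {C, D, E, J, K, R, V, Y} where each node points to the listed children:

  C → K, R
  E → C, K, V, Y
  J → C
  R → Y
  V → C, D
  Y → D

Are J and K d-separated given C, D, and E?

Enumerating the 6 paths from J to K and testing each for blocking by {C, D, E}:
Path 1: J → C ← V → D ← Y ← E → K
  E is a fork here and E is conditioned on, so the path is blocked at E.
Path 2: J → C ← V ← E → K
  E is a fork here and E is conditioned on, so the path is blocked at E.
Path 3: J → C → K
  C is a chain here and C is conditioned on, so the path is blocked at C.
Path 4: J → C → R → Y → D ← V ← E → K
  C is a chain here and C is conditioned on, so the path is blocked at C.
Path 5: J → C → R → Y ← E → K
  C is a chain here and C is conditioned on, so the path is blocked at C.
Path 6: J → C ← E → K
  E is a fork here and E is conditioned on, so the path is blocked at E.
Every path is blocked, so J and K are d-separated given {C, D, E}.

Yes — J and K are d-separated given {C, D, E}.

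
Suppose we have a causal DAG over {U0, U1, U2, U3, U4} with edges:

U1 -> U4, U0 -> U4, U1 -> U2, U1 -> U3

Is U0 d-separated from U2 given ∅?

There is one path between U0 and U2:
  1. U0 → U4 ← U1 → U2 — U4:collider[blocks]; U1:fork[open] ⇒ blocked
Every path is blocked, so U0 and U2 are d-separated given ∅.

Yes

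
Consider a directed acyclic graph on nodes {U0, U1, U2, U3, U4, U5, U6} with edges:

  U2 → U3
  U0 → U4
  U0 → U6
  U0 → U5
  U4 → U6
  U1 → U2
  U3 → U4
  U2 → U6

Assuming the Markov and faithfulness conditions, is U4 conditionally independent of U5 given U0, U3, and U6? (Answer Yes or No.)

Enumerating the 3 paths from U4 to U5 and testing each for blocking by {U0, U3, U6}:
  1. U4 ← U0 → U5 — U0:fork[blocks] ⇒ blocked
  2. U4 ← U3 ← U2 → U6 ← U0 → U5 — U3:chain[blocks]; U2:fork[open]; U6:collider[open]; U0:fork[blocks] ⇒ blocked
  3. U4 → U6 ← U0 → U5 — U6:collider[open]; U0:fork[blocks] ⇒ blocked
All paths are blocked; U4 ⊥ U5 | {U0, U3, U6} holds.

Yes — U4 and U5 are d-separated given {U0, U3, U6}.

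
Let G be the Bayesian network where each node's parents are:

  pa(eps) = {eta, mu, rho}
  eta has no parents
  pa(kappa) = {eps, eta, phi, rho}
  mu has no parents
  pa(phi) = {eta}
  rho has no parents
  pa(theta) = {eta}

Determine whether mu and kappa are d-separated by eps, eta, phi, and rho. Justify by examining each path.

4 paths connect mu and kappa; each must be blocked for d-separation to hold:
Path 1: mu → eps ← rho → kappa
  rho is a fork here and rho is conditioned on, so the path is blocked at rho.
Path 2: mu → eps ← eta → phi → kappa
  eta is a fork here and eta is conditioned on, so the path is blocked at eta.
Path 3: mu → eps ← eta → kappa
  eta is a fork here and eta is conditioned on, so the path is blocked at eta.
Path 4: mu → eps → kappa
  eps is a chain here and eps is conditioned on, so the path is blocked at eps.
Every path is blocked, so mu and kappa are d-separated given {eps, eta, phi, rho}.

Yes — mu and kappa are d-separated given {eps, eta, phi, rho}.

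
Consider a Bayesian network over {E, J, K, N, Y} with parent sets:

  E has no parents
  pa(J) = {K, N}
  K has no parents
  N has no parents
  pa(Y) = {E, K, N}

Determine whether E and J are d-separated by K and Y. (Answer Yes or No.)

2 paths connect E and J; each must be blocked for d-separation to hold:
Path 1: E → Y ← K → J
  K is a fork here and K is conditioned on, so the path is blocked at K.
Path 2: E → Y ← N → J
  Y is a collider and Y is conditioned on, which opens it; N is a fork and N is not conditioned on — no node blocks this path, so it is active.
At least one path is unblocked, so d-separation fails.

No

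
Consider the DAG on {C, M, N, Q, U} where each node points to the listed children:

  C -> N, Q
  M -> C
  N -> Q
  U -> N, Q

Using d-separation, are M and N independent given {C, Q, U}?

Yes

3 paths connect M and N; each must be blocked for d-separation to hold:
  1. M → C → N — C:chain[blocks] ⇒ blocked
  2. M → C → Q ← N — C:chain[blocks]; Q:collider[open] ⇒ blocked
  3. M → C → Q ← U → N — C:chain[blocks]; Q:collider[open]; U:fork[blocks] ⇒ blocked
Every path is blocked, so M and N are d-separated given {C, Q, U}.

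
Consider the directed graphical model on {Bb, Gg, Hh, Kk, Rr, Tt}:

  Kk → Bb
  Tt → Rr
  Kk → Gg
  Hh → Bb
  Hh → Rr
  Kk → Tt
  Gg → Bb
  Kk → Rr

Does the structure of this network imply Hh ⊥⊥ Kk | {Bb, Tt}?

There are 4 undirected paths between Hh and Kk; checking each against the conditioning set {Bb, Tt}:
  1. Hh → Rr ← Kk — Rr:collider[blocks] ⇒ blocked
  2. Hh → Rr ← Tt ← Kk — Rr:collider[blocks]; Tt:chain[blocks] ⇒ blocked
  3. Hh → Bb ← Kk — Bb:collider[open] ⇒ active
  4. Hh → Bb ← Gg ← Kk — Bb:collider[open]; Gg:chain[open] ⇒ active
At least one path is unblocked, so d-separation fails.

No — Hh and Kk are not d-separated given {Bb, Tt}.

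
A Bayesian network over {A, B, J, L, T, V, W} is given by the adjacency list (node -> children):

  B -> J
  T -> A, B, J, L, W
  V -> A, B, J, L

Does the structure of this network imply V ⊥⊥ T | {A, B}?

No

There are 6 undirected paths between V and T; checking each against the conditioning set {A, B}:
Path 1: V → J ← T
  J is a collider here and neither J nor any of its descendants is conditioned on, so the collider stays closed — the path is blocked at J.
Path 2: V → J ← B ← T
  J is a collider here and neither J nor any of its descendants is conditioned on, so the collider stays closed — the path is blocked at J.
Path 3: V → B ← T
  B is a collider and B is conditioned on, which opens it — no node blocks this path, so it is active.
Path 4: V → B → J ← T
  B is a chain here and B is conditioned on, so the path is blocked at B.
Path 5: V → A ← T
  A is a collider and A is conditioned on, which opens it — no node blocks this path, so it is active.
Path 6: V → L ← T
  L is a collider here and neither L nor any of its descendants is conditioned on, so the collider stays closed — the path is blocked at L.
Since the path V → B ← T is active, V and T are not d-separated given {A, B}.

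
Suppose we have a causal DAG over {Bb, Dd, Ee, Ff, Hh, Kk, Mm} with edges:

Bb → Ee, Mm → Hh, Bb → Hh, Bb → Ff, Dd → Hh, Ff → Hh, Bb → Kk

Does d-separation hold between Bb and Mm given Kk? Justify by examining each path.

2 paths connect Bb and Mm; each must be blocked for d-separation to hold:
Path 1: Bb → Ff → Hh ← Mm
  Hh is a collider here and neither Hh nor any of its descendants is conditioned on, so the collider stays closed — the path is blocked at Hh.
Path 2: Bb → Hh ← Mm
  Hh is a collider here and neither Hh nor any of its descendants is conditioned on, so the collider stays closed — the path is blocked at Hh.
All paths are blocked; Bb ⊥ Mm | {Kk} holds.

Yes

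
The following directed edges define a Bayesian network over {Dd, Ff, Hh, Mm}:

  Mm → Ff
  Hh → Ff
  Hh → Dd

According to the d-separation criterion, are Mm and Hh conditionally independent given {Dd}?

Yes — Mm and Hh are d-separated given {Dd}.

Only one path connects Mm and Hh:
Path 1: Mm → Ff ← Hh
  Ff is a collider here and neither Ff nor any of its descendants is conditioned on, so the collider stays closed — the path is blocked at Ff.
All paths are blocked; Mm ⊥ Hh | {Dd} holds.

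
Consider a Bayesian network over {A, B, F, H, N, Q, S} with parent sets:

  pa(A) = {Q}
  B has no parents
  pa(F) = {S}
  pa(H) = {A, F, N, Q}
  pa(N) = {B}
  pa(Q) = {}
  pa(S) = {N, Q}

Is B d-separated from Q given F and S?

There are 6 undirected paths between B and Q; checking each against the conditioning set {F, S}:
  1. B → N → H ← Q — N:chain[open]; H:collider[blocks] ⇒ blocked
  2. B → N → H ← A ← Q — N:chain[open]; H:collider[blocks]; A:chain[open] ⇒ blocked
  3. B → N → H ← F ← S ← Q — N:chain[open]; H:collider[blocks]; F:chain[blocks]; S:chain[blocks] ⇒ blocked
  4. B → N → S ← Q — N:chain[open]; S:collider[open] ⇒ active
  5. B → N → S → F → H ← Q — N:chain[open]; S:chain[blocks]; F:chain[blocks]; H:collider[blocks] ⇒ blocked
  6. B → N → S → F → H ← A ← Q — N:chain[open]; S:chain[blocks]; F:chain[blocks]; H:collider[blocks]; A:chain[open] ⇒ blocked
Since the path B → N → S ← Q is active, B and Q are not d-separated given {F, S}.

No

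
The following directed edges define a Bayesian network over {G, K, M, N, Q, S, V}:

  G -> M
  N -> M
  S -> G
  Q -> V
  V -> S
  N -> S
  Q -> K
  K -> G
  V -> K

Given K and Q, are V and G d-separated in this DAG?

No — V and G are not d-separated given {K, Q}.

Enumerating the 4 paths from V to G and testing each for blocking by {K, Q}:
Path 1: V ← Q → K → G
  Q is a fork here and Q is conditioned on, so the path is blocked at Q.
Path 2: V → K → G
  K is a chain here and K is conditioned on, so the path is blocked at K.
Path 3: V → S ← N → M ← G
  S is a collider here and neither S nor any of its descendants is conditioned on, so the collider stays closed — the path is blocked at S.
Path 4: V → S → G
  S is a chain and S is not conditioned on — no node blocks this path, so it is active.
Because an active path exists, V and G are not d-separated.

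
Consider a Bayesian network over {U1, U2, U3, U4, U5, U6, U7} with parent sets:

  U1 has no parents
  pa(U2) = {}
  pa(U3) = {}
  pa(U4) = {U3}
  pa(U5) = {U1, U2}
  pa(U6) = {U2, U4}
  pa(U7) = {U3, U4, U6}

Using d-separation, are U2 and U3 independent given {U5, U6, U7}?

No

There are 4 undirected paths between U2 and U3; checking each against the conditioning set {U5, U6, U7}:
Path 1: U2 → U6 ← U4 ← U3
  U6 is a collider and U6 is conditioned on, which opens it; U4 is a chain and U4 is not conditioned on — no node blocks this path, so it is active.
Path 2: U2 → U6 ← U4 → U7 ← U3
  U6 is a collider and U6 is conditioned on, which opens it; U4 is a fork and U4 is not conditioned on; U7 is a collider and U7 is conditioned on, which opens it — no node blocks this path, so it is active.
Path 3: U2 → U6 → U7 ← U3
  U6 is a chain here and U6 is conditioned on, so the path is blocked at U6.
Path 4: U2 → U6 → U7 ← U4 ← U3
  U6 is a chain here and U6 is conditioned on, so the path is blocked at U6.
At least one path is unblocked, so d-separation fails.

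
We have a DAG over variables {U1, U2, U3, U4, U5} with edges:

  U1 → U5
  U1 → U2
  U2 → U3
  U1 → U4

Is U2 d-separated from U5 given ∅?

The only undirected path from U2 to U5 is:
Path 1: U2 ← U1 → U5
  U1 is a fork and U1 is not conditioned on — no node blocks this path, so it is active.
Since the path U2 ← U1 → U5 is active, U2 and U5 are not d-separated given ∅.

No — U2 and U5 are not d-separated given ∅.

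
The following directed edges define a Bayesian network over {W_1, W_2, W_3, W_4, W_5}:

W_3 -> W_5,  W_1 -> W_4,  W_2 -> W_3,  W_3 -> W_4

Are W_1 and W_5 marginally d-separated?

Only one path connects W_1 and W_5:
Path 1: W_1 → W_4 ← W_3 → W_5
  W_4 is a collider here and neither W_4 nor any of its descendants is conditioned on, so the collider stays closed — the path is blocked at W_4.
Since every path is blocked, d-separation holds.

Yes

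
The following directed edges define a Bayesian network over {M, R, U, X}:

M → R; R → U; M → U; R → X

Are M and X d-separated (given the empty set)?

No

We examine all 2 paths between M and X:
  1. M → R → X — R:chain[open] ⇒ active
  2. M → U ← R → X — U:collider[blocks]; R:fork[open] ⇒ blocked
At least one path is unblocked, so d-separation fails.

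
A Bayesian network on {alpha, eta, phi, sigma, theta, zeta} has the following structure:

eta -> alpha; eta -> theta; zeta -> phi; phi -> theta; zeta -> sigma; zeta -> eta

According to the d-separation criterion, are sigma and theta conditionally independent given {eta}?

No

Enumerating the 2 paths from sigma to theta and testing each for blocking by {eta}:
Path 1: sigma ← zeta → phi → theta
  zeta is a fork and zeta is not conditioned on; phi is a chain and phi is not conditioned on — no node blocks this path, so it is active.
Path 2: sigma ← zeta → eta → theta
  eta is a chain here and eta is conditioned on, so the path is blocked at eta.
Since the path sigma ← zeta → phi → theta is active, sigma and theta are not d-separated given {eta}.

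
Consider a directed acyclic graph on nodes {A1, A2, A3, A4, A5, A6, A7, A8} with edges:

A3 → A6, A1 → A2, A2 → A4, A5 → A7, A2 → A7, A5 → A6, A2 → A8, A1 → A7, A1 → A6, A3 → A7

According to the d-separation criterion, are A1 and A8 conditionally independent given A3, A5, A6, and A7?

We examine all 4 paths between A1 and A8:
Path 1: A1 → A2 → A8
  A2 is a chain and A2 is not conditioned on — no node blocks this path, so it is active.
Path 2: A1 → A7 ← A2 → A8
  A7 is a collider and A7 is conditioned on, which opens it; A2 is a fork and A2 is not conditioned on — no node blocks this path, so it is active.
Path 3: A1 → A6 ← A3 → A7 ← A2 → A8
  A3 is a fork here and A3 is conditioned on, so the path is blocked at A3.
Path 4: A1 → A6 ← A5 → A7 ← A2 → A8
  A5 is a fork here and A5 is conditioned on, so the path is blocked at A5.
Because an active path exists, A1 and A8 are not d-separated.

No — A1 and A8 are not d-separated given {A3, A5, A6, A7}.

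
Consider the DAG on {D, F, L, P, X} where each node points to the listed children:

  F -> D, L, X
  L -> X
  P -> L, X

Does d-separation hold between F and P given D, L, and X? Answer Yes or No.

No

Enumerating the 4 paths from F to P and testing each for blocking by {D, L, X}:
  1. F → L ← P — L:collider[open] ⇒ active
  2. F → L → X ← P — L:chain[blocks]; X:collider[open] ⇒ blocked
  3. F → X ← P — X:collider[open] ⇒ active
  4. F → X ← L ← P — X:collider[open]; L:chain[blocks] ⇒ blocked
Since the path F → L ← P is active, F and P are not d-separated given {D, L, X}.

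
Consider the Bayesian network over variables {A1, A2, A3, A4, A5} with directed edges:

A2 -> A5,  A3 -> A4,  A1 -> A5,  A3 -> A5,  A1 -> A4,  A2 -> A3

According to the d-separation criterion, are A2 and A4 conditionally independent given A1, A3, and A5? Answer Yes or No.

Yes — A2 and A4 are d-separated given {A1, A3, A5}.

4 paths connect A2 and A4; each must be blocked for d-separation to hold:
Path 1: A2 → A5 ← A1 → A4
  A1 is a fork here and A1 is conditioned on, so the path is blocked at A1.
Path 2: A2 → A5 ← A3 → A4
  A3 is a fork here and A3 is conditioned on, so the path is blocked at A3.
Path 3: A2 → A3 → A5 ← A1 → A4
  A3 is a chain here and A3 is conditioned on, so the path is blocked at A3.
Path 4: A2 → A3 → A4
  A3 is a chain here and A3 is conditioned on, so the path is blocked at A3.
Since every path is blocked, d-separation holds.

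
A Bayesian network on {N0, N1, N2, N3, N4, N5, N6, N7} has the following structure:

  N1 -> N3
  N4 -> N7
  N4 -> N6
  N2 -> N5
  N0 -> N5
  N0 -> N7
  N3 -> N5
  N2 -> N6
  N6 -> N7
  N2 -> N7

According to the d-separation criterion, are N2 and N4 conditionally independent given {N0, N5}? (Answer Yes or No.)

6 paths connect N2 and N4; each must be blocked for d-separation to hold:
Path 1: N2 → N7 ← N4
  N7 is a collider here and neither N7 nor any of its descendants is conditioned on, so the collider stays closed — the path is blocked at N7.
Path 2: N2 → N7 ← N6 ← N4
  N7 is a collider here and neither N7 nor any of its descendants is conditioned on, so the collider stays closed — the path is blocked at N7.
Path 3: N2 → N5 ← N0 → N7 ← N4
  N0 is a fork here and N0 is conditioned on, so the path is blocked at N0.
Path 4: N2 → N5 ← N0 → N7 ← N6 ← N4
  N0 is a fork here and N0 is conditioned on, so the path is blocked at N0.
Path 5: N2 → N6 → N7 ← N4
  N7 is a collider here and neither N7 nor any of its descendants is conditioned on, so the collider stays closed — the path is blocked at N7.
Path 6: N2 → N6 ← N4
  N6 is a collider here and neither N6 nor any of its descendants is conditioned on, so the collider stays closed — the path is blocked at N6.
Since every path is blocked, d-separation holds.

Yes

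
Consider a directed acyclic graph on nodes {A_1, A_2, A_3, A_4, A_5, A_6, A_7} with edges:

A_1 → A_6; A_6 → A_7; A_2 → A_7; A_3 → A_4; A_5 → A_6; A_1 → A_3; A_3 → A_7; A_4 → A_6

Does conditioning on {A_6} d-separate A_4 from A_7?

No

There are 4 undirected paths between A_4 and A_7; checking each against the conditioning set {A_6}:
Path 1: A_4 → A_6 ← A_1 → A_3 → A_7
  A_6 is a collider and A_6 is conditioned on, which opens it; A_1 is a fork and A_1 is not conditioned on; A_3 is a chain and A_3 is not conditioned on — no node blocks this path, so it is active.
Path 2: A_4 → A_6 → A_7
  A_6 is a chain here and A_6 is conditioned on, so the path is blocked at A_6.
Path 3: A_4 ← A_3 ← A_1 → A_6 → A_7
  A_6 is a chain here and A_6 is conditioned on, so the path is blocked at A_6.
Path 4: A_4 ← A_3 → A_7
  A_3 is a fork and A_3 is not conditioned on — no node blocks this path, so it is active.
At least one path is unblocked, so d-separation fails.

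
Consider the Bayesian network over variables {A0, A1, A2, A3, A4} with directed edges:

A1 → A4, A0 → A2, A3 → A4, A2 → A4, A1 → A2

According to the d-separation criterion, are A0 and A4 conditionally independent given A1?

No — A0 and A4 are not d-separated given {A1}.

We examine all 2 paths between A0 and A4:
  1. A0 → A2 → A4 — A2:chain[open] ⇒ active
  2. A0 → A2 ← A1 → A4 — A2:collider[blocks]; A1:fork[blocks] ⇒ blocked
Since the path A0 → A2 → A4 is active, A0 and A4 are not d-separated given {A1}.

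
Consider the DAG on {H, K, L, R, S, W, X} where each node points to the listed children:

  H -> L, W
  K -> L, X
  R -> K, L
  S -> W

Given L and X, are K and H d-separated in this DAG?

We examine all 2 paths between K and H:
Path 1: K → L ← H
  L is a collider and L is conditioned on, which opens it — no node blocks this path, so it is active.
Path 2: K ← R → L ← H
  R is a fork and R is not conditioned on; L is a collider and L is conditioned on, which opens it — no node blocks this path, so it is active.
Because an active path exists, K and H are not d-separated.

No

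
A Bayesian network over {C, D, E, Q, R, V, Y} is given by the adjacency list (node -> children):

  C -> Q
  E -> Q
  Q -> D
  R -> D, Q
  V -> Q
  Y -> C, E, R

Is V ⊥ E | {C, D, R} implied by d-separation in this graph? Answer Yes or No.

There are 4 undirected paths between V and E; checking each against the conditioning set {C, D, R}:
  1. V → Q → D ← R ← Y → E — Q:chain[open]; D:collider[open]; R:chain[blocks]; Y:fork[open] ⇒ blocked
  2. V → Q ← R ← Y → E — Q:collider[open]; R:chain[blocks]; Y:fork[open] ⇒ blocked
  3. V → Q ← E — Q:collider[open] ⇒ active
  4. V → Q ← C ← Y → E — Q:collider[open]; C:chain[blocks]; Y:fork[open] ⇒ blocked
Because an active path exists, V and E are not d-separated.

No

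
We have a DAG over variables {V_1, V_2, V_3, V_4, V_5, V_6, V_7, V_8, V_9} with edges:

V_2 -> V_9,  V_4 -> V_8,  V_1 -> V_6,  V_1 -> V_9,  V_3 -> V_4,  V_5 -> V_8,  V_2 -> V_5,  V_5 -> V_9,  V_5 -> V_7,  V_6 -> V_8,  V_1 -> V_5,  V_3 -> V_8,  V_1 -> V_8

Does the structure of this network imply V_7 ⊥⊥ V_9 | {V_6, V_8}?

No

We examine all 5 paths between V_7 and V_9:
Path 1: V_7 ← V_5 → V_9
  V_5 is a fork and V_5 is not conditioned on — no node blocks this path, so it is active.
Path 2: V_7 ← V_5 ← V_1 → V_9
  V_5 is a chain and V_5 is not conditioned on; V_1 is a fork and V_1 is not conditioned on — no node blocks this path, so it is active.
Path 3: V_7 ← V_5 ← V_2 → V_9
  V_5 is a chain and V_5 is not conditioned on; V_2 is a fork and V_2 is not conditioned on — no node blocks this path, so it is active.
Path 4: V_7 ← V_5 → V_8 ← V_1 → V_9
  V_5 is a fork and V_5 is not conditioned on; V_8 is a collider and V_8 is conditioned on, which opens it; V_1 is a fork and V_1 is not conditioned on — no node blocks this path, so it is active.
Path 5: V_7 ← V_5 → V_8 ← V_6 ← V_1 → V_9
  V_6 is a chain here and V_6 is conditioned on, so the path is blocked at V_6.
At least one path is unblocked, so d-separation fails.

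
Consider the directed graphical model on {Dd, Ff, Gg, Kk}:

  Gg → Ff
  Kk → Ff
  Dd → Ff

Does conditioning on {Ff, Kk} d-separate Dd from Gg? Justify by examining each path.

There is one path between Dd and Gg:
Path 1: Dd → Ff ← Gg
  Ff is a collider and Ff is conditioned on, which opens it — no node blocks this path, so it is active.
Since the path Dd → Ff ← Gg is active, Dd and Gg are not d-separated given {Ff, Kk}.

No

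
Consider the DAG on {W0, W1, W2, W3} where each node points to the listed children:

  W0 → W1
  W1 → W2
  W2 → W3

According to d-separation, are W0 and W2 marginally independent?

No

There is one path between W0 and W2:
  1. W0 → W1 → W2 — W1:chain[open] ⇒ active
At least one path is unblocked, so d-separation fails.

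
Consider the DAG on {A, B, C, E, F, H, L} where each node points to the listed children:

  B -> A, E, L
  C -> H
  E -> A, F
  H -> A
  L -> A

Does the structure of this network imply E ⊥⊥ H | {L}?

Yes

There are 3 undirected paths between E and H; checking each against the conditioning set {L}:
Path 1: E ← B → A ← H
  A is a collider here and neither A nor any of its descendants is conditioned on, so the collider stays closed — the path is blocked at A.
Path 2: E ← B → L → A ← H
  L is a chain here and L is conditioned on, so the path is blocked at L.
Path 3: E → A ← H
  A is a collider here and neither A nor any of its descendants is conditioned on, so the collider stays closed — the path is blocked at A.
Since every path is blocked, d-separation holds.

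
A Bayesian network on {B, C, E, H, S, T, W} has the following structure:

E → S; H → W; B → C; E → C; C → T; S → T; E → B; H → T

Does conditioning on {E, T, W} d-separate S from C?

No

Enumerating the 3 paths from S to C and testing each for blocking by {E, T, W}:
Path 1: S → T ← C
  T is a collider and T is conditioned on, which opens it — no node blocks this path, so it is active.
Path 2: S ← E → B → C
  E is a fork here and E is conditioned on, so the path is blocked at E.
Path 3: S ← E → C
  E is a fork here and E is conditioned on, so the path is blocked at E.
Since the path S → T ← C is active, S and C are not d-separated given {E, T, W}.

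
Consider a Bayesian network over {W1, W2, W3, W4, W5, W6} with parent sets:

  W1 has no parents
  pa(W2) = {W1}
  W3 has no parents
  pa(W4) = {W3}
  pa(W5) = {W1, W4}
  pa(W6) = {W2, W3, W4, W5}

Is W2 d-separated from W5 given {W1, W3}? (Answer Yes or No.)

Yes — W2 and W5 are d-separated given {W1, W3}.

Enumerating the 4 paths from W2 to W5 and testing each for blocking by {W1, W3}:
  1. W2 → W6 ← W3 → W4 → W5 — W6:collider[blocks]; W3:fork[blocks]; W4:chain[open] ⇒ blocked
  2. W2 → W6 ← W4 → W5 — W6:collider[blocks]; W4:fork[open] ⇒ blocked
  3. W2 → W6 ← W5 — W6:collider[blocks] ⇒ blocked
  4. W2 ← W1 → W5 — W1:fork[blocks] ⇒ blocked
All paths are blocked; W2 ⊥ W5 | {W1, W3} holds.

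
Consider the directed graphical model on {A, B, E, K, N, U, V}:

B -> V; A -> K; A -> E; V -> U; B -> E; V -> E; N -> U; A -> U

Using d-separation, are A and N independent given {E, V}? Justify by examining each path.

Yes — A and N are d-separated given {E, V}.

There are 3 undirected paths between A and N; checking each against the conditioning set {E, V}:
Path 1: A → U ← N
  U is a collider here and neither U nor any of its descendants is conditioned on, so the collider stays closed — the path is blocked at U.
Path 2: A → E ← B → V → U ← N
  V is a chain here and V is conditioned on, so the path is blocked at V.
Path 3: A → E ← V → U ← N
  V is a fork here and V is conditioned on, so the path is blocked at V.
Every path is blocked, so A and N are d-separated given {E, V}.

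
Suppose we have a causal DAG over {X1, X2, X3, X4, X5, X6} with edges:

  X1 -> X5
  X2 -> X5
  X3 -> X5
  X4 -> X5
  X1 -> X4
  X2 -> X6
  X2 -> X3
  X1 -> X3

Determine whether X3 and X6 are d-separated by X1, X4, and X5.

No

We examine all 4 paths between X3 and X6:
  1. X3 ← X2 → X6 — X2:fork[open] ⇒ active
  2. X3 ← X1 → X4 → X5 ← X2 → X6 — X1:fork[blocks]; X4:chain[blocks]; X5:collider[open]; X2:fork[open] ⇒ blocked
  3. X3 ← X1 → X5 ← X2 → X6 — X1:fork[blocks]; X5:collider[open]; X2:fork[open] ⇒ blocked
  4. X3 → X5 ← X2 → X6 — X5:collider[open]; X2:fork[open] ⇒ active
Since the path X3 ← X2 → X6 is active, X3 and X6 are not d-separated given {X1, X4, X5}.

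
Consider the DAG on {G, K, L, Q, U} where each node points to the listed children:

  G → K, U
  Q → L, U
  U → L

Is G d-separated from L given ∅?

No — G and L are not d-separated given ∅.

2 paths connect G and L; each must be blocked for d-separation to hold:
Path 1: G → U → L
  U is a chain and U is not conditioned on — no node blocks this path, so it is active.
Path 2: G → U ← Q → L
  U is a collider here and neither U nor any of its descendants is conditioned on, so the collider stays closed — the path is blocked at U.
Because an active path exists, G and L are not d-separated.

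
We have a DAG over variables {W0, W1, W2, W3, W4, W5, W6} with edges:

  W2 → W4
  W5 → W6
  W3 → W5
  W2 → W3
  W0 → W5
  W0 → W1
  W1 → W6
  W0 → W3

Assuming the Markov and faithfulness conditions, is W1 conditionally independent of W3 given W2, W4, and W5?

4 paths connect W1 and W3; each must be blocked for d-separation to hold:
Path 1: W1 → W6 ← W5 ← W3
  W6 is a collider here and neither W6 nor any of its descendants is conditioned on, so the collider stays closed — the path is blocked at W6.
Path 2: W1 → W6 ← W5 ← W0 → W3
  W6 is a collider here and neither W6 nor any of its descendants is conditioned on, so the collider stays closed — the path is blocked at W6.
Path 3: W1 ← W0 → W3
  W0 is a fork and W0 is not conditioned on — no node blocks this path, so it is active.
Path 4: W1 ← W0 → W5 ← W3
  W0 is a fork and W0 is not conditioned on; W5 is a collider and W5 is conditioned on, which opens it — no node blocks this path, so it is active.
At least one path is unblocked, so d-separation fails.

No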